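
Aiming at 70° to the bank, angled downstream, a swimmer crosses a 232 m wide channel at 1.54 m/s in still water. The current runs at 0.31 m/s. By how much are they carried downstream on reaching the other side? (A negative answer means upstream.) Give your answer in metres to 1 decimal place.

134.1 m

Perpendicular speed = 1.447 m/s; crossing time = 232 / 1.447 = 160.318 s.
Net downstream speed = 0.837 m/s.
Drift = 0.837 × 160.318 = 134.140 m (downstream).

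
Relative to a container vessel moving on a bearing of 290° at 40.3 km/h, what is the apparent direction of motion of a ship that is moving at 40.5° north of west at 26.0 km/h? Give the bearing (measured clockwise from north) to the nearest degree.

080°

Taking east as x and north as y: ship velocity = (-19.771, 16.886) km/h; container vessel velocity = (-37.870, 13.783) km/h.
Velocity of ship relative to container vessel = (-19.771, 16.886) − (-37.870, 13.783) = (18.099, 3.102) km/h.
Bearing = atan2(18.10, 3.10) = 80.27° clockwise from north.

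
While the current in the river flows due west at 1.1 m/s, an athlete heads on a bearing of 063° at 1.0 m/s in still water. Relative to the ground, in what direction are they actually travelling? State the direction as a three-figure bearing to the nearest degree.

Taking east as x and north as y: velocity relative to the water = (0.891, 0.454) m/s; the water relative to ground = (-1.100, 0.000) m/s.
Velocity relative to ground = (0.891, 0.454) + (-1.100, 0.000) = (-0.209, 0.454) m/s.
Bearing = atan2(-0.21, 0.45) = 335.28° clockwise from north.

335°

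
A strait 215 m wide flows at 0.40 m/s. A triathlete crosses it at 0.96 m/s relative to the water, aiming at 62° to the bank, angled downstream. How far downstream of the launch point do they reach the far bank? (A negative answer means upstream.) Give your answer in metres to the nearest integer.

Perpendicular speed = 0.848 m/s; crossing time = 215 / 0.848 = 253.649 s.
Net downstream speed = 0.851 m/s.
Drift = 0.851 × 253.649 = 215.777 m (downstream).

216 m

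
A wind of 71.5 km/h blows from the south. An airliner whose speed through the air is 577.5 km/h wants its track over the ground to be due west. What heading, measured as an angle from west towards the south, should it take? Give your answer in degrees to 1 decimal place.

7.1°

The wind pushes perpendicular to the desired track; the heading must have a component into the wind equal to 71.5 km/h: 577.5 sin θ = 71.5.
sin θ = 0.1238, so θ = 7.112°.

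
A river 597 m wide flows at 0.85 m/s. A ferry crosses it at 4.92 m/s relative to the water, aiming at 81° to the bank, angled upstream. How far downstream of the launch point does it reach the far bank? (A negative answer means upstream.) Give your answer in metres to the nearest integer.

10 m

Perpendicular speed = 4.859 m/s; crossing time = 597 / 4.859 = 122.854 s.
Net downstream speed = 0.080 m/s.
Drift = 0.080 × 122.854 = 9.870 m (downstream).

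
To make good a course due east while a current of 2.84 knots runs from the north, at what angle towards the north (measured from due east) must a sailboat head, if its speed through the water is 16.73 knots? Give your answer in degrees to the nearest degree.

10°

The current pushes perpendicular to the desired track; the heading must have a component into the current equal to 2.84 knots: 16.73 sin θ = 2.84.
sin θ = 0.1698, so θ = 9.774°.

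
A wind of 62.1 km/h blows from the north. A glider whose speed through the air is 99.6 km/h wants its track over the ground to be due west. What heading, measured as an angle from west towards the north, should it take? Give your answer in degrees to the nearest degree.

39°

The wind pushes perpendicular to the desired track; the heading must have a component into the wind equal to 62.1 km/h: 99.6 sin θ = 62.1.
sin θ = 0.6235, so θ = 38.572°.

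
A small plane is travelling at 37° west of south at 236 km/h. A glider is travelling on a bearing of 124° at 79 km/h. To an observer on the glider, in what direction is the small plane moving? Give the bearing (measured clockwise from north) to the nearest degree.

Taking east as x and north as y: small plane velocity = (-142.028, -188.478) km/h; glider velocity = (65.494, -44.176) km/h.
Velocity of small plane relative to glider = (-142.028, -188.478) − (65.494, -44.176) = (-207.522, -144.302) km/h.
Bearing = atan2(-207.52, -144.30) = 235.19° clockwise from north.

235°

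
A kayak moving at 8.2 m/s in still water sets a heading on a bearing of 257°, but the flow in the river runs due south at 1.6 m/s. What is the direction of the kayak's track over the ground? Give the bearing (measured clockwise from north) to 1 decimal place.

246.7°

Taking east as x and north as y: velocity relative to the water = (-7.990, -1.845) m/s; the water relative to ground = (0.000, -1.600) m/s.
Velocity relative to ground = (-7.990, -1.845) + (0.000, -1.600) = (-7.990, -3.445) m/s.
Bearing = atan2(-7.99, -3.44) = 246.68° clockwise from north.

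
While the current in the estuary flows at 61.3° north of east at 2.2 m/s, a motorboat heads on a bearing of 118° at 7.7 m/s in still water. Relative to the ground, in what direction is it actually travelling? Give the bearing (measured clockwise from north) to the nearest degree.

102°

Taking east as x and north as y: velocity relative to the water = (6.799, -3.615) m/s; the water relative to ground = (1.056, 1.930) m/s.
Velocity relative to ground = (6.799, -3.615) + (1.056, 1.930) = (7.855, -1.685) m/s.
Bearing = atan2(7.86, -1.69) = 102.11° clockwise from north.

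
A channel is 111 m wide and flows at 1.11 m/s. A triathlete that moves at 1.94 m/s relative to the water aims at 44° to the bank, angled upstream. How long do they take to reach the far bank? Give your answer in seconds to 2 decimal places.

82.37 s

The component of the triathlete's velocity perpendicular to the bank is 1.94 × sin 44° = 1.348 m/s.
The flow acts along the bank and has no component across it.
Time = 111 / 1.348 = 82.366 s.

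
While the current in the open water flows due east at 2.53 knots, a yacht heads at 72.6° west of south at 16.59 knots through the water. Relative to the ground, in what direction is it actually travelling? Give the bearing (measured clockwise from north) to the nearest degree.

Taking east as x and north as y: velocity relative to the water = (-15.831, -4.961) knots; the water relative to ground = (2.530, 0.000) knots.
Velocity relative to ground = (-15.831, -4.961) + (2.530, 0.000) = (-13.301, -4.961) knots.
Bearing = atan2(-13.30, -4.96) = 249.54° clockwise from north.

250°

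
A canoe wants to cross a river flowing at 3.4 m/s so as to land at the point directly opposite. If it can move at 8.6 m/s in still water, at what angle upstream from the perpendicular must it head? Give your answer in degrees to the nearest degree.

23°

To cancel the current, the upstream component of the canoe's velocity must equal the flow: 8.6 sin θ = 3.4.
sin θ = 3.4 / 8.6 = 0.3953.
θ = arcsin(0.3953) = 23.288°.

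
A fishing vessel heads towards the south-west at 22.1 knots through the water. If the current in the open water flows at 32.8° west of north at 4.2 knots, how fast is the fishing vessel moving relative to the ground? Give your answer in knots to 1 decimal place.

21.6 knots

Taking east as x and north as y: velocity relative to the water = (-15.627, -15.627) knots; the water relative to ground = (-2.275, 3.530) knots.
Velocity relative to ground = (-15.627, -15.627) + (-2.275, 3.530) = (-17.902, -12.097) knots.
Speed = |(-17.902, -12.097)| = 21.606 knots.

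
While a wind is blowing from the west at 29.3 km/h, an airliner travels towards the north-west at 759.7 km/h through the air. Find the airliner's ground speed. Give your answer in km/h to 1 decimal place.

Taking east as x and north as y: velocity relative to the air = (-537.189, 537.189) km/h; the air relative to ground = (29.300, 0.000) km/h.
Velocity relative to ground = (-537.189, 537.189) + (29.300, 0.000) = (-507.889, 537.189) km/h.
Speed = |(-507.889, 537.189)| = 739.272 km/h.

739.3 km/h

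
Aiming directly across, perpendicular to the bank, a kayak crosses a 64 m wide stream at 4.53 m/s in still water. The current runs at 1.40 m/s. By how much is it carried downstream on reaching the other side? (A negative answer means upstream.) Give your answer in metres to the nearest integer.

20 m

Perpendicular speed = 4.530 m/s; crossing time = 64 / 4.530 = 14.128 s.
Net downstream speed = 1.400 m/s.
Drift = 1.400 × 14.128 = 19.779 m (downstream).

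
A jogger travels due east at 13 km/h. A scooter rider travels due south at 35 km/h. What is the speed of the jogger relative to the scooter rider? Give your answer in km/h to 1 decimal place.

Taking east as x and north as y: jogger velocity = (13.000, 0.000) km/h; scooter rider velocity = (0.000, -35.000) km/h.
Velocity of jogger relative to scooter rider = (13.000, 0.000) − (0.000, -35.000) = (13.000, 35.000) km/h.
Magnitude = |(13.000, 35.000)| = 37.336 km/h.

37.3 km/h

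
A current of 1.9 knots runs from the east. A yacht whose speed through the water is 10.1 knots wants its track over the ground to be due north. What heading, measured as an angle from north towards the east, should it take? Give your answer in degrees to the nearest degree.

11°

The current pushes perpendicular to the desired track; the heading must have a component into the current equal to 1.9 knots: 10.1 sin θ = 1.9.
sin θ = 0.1881, so θ = 10.843°.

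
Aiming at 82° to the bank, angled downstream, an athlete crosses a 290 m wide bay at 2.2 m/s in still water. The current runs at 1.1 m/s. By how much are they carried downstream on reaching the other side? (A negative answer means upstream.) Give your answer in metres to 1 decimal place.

187.2 m

Perpendicular speed = 2.179 m/s; crossing time = 290 / 2.179 = 133.114 s.
Net downstream speed = 1.406 m/s.
Drift = 1.406 × 133.114 = 187.182 m (downstream).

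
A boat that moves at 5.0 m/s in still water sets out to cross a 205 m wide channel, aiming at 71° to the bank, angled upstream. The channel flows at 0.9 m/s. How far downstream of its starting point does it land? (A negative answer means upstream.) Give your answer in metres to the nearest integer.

Perpendicular speed = 4.728 m/s; crossing time = 205 / 4.728 = 43.362 s.
Net downstream speed = -0.728 m/s.
Drift = -0.728 × 43.362 = -31.561 m (upstream).

-32 m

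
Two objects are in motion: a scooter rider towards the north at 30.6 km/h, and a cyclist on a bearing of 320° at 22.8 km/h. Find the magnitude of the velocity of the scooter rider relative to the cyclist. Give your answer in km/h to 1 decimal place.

19.7 km/h

Taking east as x and north as y: scooter rider velocity = (0.000, 30.600) km/h; cyclist velocity = (-14.656, 17.466) km/h.
Velocity of scooter rider relative to cyclist = (0.000, 30.600) − (-14.656, 17.466) = (14.656, 13.134) km/h.
Magnitude = |(14.656, 13.134)| = 19.680 km/h.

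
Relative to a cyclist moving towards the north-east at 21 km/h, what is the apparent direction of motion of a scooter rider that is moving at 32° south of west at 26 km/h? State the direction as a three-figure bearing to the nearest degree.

Taking east as x and north as y: scooter rider velocity = (-22.049, -13.778) km/h; cyclist velocity = (14.849, 14.849) km/h.
Velocity of scooter rider relative to cyclist = (-22.049, -13.778) − (14.849, 14.849) = (-36.898, -28.627) km/h.
Bearing = atan2(-36.90, -28.63) = 232.19° clockwise from north.

232°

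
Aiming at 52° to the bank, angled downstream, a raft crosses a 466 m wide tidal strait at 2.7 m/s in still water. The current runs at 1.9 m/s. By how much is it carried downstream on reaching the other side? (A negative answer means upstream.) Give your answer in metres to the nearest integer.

Perpendicular speed = 2.128 m/s; crossing time = 466 / 2.128 = 219.023 s.
Net downstream speed = 3.562 m/s.
Drift = 3.562 × 219.023 = 780.223 m (downstream).

780 m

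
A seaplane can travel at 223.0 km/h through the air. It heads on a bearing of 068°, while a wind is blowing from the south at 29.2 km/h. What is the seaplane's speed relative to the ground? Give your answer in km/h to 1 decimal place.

235.5 km/h

Taking east as x and north as y: velocity relative to the air = (206.762, 83.537) km/h; the air relative to ground = (0.000, 29.200) km/h.
Velocity relative to ground = (206.762, 83.537) + (0.000, 29.200) = (206.762, 112.737) km/h.
Speed = |(206.762, 112.737)| = 235.500 km/h.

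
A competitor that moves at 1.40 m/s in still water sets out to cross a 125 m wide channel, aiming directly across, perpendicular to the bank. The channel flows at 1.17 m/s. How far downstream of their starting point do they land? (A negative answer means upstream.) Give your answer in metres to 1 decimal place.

104.5 m

Perpendicular speed = 1.400 m/s; crossing time = 125 / 1.400 = 89.286 s.
Net downstream speed = 1.170 m/s.
Drift = 1.170 × 89.286 = 104.464 m (downstream).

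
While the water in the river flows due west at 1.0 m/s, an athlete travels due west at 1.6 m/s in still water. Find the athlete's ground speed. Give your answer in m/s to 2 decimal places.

2.60 m/s

Taking east as x and north as y: velocity relative to the water = (-1.600, 0.000) m/s; the water relative to ground = (-1.000, 0.000) m/s.
Velocity relative to ground = (-1.600, 0.000) + (-1.000, 0.000) = (-2.600, 0.000) m/s.
Speed = |(-2.600, 0.000)| = 2.600 m/s.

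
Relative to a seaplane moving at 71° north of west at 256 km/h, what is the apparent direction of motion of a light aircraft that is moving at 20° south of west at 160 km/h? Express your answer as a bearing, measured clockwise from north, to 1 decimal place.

192.7°

Taking east as x and north as y: light aircraft velocity = (-150.351, -54.723) km/h; seaplane velocity = (-83.345, 242.053) km/h.
Velocity of light aircraft relative to seaplane = (-150.351, -54.723) − (-83.345, 242.053) = (-67.005, -296.776) km/h.
Bearing = atan2(-67.01, -296.78) = 192.72° clockwise from north.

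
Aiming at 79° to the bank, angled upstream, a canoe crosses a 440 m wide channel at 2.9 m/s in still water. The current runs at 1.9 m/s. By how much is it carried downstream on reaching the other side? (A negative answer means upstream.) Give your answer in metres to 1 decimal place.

208.1 m

Perpendicular speed = 2.847 m/s; crossing time = 440 / 2.847 = 154.564 s.
Net downstream speed = 1.347 m/s.
Drift = 1.347 × 154.564 = 208.144 m (downstream).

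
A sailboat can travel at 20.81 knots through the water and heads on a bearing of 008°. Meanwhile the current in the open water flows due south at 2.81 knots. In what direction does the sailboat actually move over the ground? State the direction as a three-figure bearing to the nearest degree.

009°

Taking east as x and north as y: velocity relative to the water = (2.896, 20.607) knots; the water relative to ground = (0.000, -2.810) knots.
Velocity relative to ground = (2.896, 20.607) + (0.000, -2.810) = (2.896, 17.797) knots.
Bearing = atan2(2.90, 17.80) = 9.24° clockwise from north.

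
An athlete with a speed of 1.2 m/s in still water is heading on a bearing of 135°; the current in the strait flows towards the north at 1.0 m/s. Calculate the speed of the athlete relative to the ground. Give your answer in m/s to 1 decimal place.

0.9 m/s

Taking east as x and north as y: velocity relative to the water = (0.849, -0.849) m/s; the water relative to ground = (0.000, 1.000) m/s.
Velocity relative to ground = (0.849, -0.849) + (0.000, 1.000) = (0.849, 0.151) m/s.
Speed = |(0.849, 0.151)| = 0.862 m/s.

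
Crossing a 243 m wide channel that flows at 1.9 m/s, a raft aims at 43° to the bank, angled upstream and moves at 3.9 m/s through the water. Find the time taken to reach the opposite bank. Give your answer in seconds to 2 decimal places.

91.36 s

The component of the raft's velocity perpendicular to the bank is 3.9 × sin 43° = 2.660 m/s.
Only the cross-stream component determines the crossing time; the current contributes nothing perpendicular to the bank.
Time = 243 / 2.660 = 91.360 s.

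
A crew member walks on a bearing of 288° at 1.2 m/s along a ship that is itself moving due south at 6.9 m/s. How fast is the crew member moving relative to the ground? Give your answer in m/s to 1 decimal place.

6.6 m/s

Taking east as x and north as y: ship velocity = (0.000, -6.900) m/s; crew member velocity relative to ship = (-1.141, 0.371) m/s.
Velocity relative to ground = (0.000, -6.900) + (-1.141, 0.371) = (-1.141, -6.529) m/s.
Speed = |(-1.141, -6.529)| = 6.628 m/s.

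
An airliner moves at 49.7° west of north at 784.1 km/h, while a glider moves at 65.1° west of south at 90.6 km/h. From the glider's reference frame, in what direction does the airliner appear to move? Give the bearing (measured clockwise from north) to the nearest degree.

317°

Taking east as x and north as y: airliner velocity = (-598.008, 507.148) km/h; glider velocity = (-82.178, -38.146) km/h.
Velocity of airliner relative to glider = (-598.008, 507.148) − (-82.178, -38.146) = (-515.830, 545.294) km/h.
Bearing = atan2(-515.83, 545.29) = 316.59° clockwise from north.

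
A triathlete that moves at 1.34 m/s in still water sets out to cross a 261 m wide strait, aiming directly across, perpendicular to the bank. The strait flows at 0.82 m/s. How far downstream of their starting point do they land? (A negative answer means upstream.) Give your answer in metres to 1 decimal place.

Perpendicular speed = 1.340 m/s; crossing time = 261 / 1.340 = 194.776 s.
Net downstream speed = 0.820 m/s.
Drift = 0.820 × 194.776 = 159.716 m (downstream).

159.7 m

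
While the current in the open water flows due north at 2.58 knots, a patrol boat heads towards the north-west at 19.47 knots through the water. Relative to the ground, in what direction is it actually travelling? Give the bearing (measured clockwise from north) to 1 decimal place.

Taking east as x and north as y: velocity relative to the water = (-13.767, 13.767) knots; the water relative to ground = (0.000, 2.580) knots.
Velocity relative to ground = (-13.767, 13.767) + (0.000, 2.580) = (-13.767, 16.347) knots.
Bearing = atan2(-13.77, 16.35) = 319.90° clockwise from north.

319.9°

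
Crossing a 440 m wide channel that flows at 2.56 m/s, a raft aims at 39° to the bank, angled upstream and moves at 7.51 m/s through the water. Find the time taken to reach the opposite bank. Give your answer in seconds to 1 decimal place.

93.1 s

The component of the raft's velocity perpendicular to the bank is 7.51 × sin 39° = 4.726 m/s.
Only the cross-stream component determines the crossing time; the current contributes nothing perpendicular to the bank.
Time = 440 / 4.726 = 93.098 s.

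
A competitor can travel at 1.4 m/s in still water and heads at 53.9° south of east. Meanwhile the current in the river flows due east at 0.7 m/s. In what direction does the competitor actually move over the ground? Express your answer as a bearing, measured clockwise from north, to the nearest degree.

127°

Taking east as x and north as y: velocity relative to the water = (0.825, -1.131) m/s; the water relative to ground = (0.700, 0.000) m/s.
Velocity relative to ground = (0.825, -1.131) + (0.700, 0.000) = (1.525, -1.131) m/s.
Bearing = atan2(1.52, -1.13) = 126.57° clockwise from north.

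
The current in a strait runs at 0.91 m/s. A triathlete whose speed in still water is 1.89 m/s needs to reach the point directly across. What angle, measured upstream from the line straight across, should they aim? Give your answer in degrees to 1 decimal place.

To cancel the current, the upstream component of the triathlete's velocity must equal the flow: 1.89 sin θ = 0.91.
sin θ = 0.91 / 1.89 = 0.4815.
θ = arcsin(0.4815) = 28.782°.

28.8°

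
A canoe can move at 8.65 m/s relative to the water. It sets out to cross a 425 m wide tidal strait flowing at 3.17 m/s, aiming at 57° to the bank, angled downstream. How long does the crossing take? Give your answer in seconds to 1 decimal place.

58.6 s

The component of the canoe's velocity perpendicular to the bank is 8.65 × sin 57° = 7.255 m/s.
The flow acts along the bank and has no component across it.
Time = 425 / 7.255 = 58.584 s.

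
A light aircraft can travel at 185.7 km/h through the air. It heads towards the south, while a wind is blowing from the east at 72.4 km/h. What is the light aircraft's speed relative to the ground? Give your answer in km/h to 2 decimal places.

Taking east as x and north as y: velocity relative to the air = (0.000, -185.700) km/h; the air relative to ground = (-72.400, 0.000) km/h.
Velocity relative to ground = (0.000, -185.700) + (-72.400, 0.000) = (-72.400, -185.700) km/h.
Speed = |(-72.400, -185.700)| = 199.314 km/h.

199.31 km/h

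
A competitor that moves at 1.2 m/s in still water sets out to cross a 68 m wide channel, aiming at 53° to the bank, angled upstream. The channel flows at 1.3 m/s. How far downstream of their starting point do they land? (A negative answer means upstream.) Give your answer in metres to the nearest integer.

41 m

Perpendicular speed = 0.958 m/s; crossing time = 68 / 0.958 = 70.954 s.
Net downstream speed = 0.578 m/s.
Drift = 0.578 × 70.954 = 40.999 m (downstream).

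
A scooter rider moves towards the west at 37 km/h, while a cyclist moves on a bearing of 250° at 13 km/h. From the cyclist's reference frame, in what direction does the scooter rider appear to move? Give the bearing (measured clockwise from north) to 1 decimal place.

280.2°

Taking east as x and north as y: scooter rider velocity = (-37.000, 0.000) km/h; cyclist velocity = (-12.216, -4.446) km/h.
Velocity of scooter rider relative to cyclist = (-37.000, 0.000) − (-12.216, -4.446) = (-24.784, 4.446) km/h.
Bearing = atan2(-24.78, 4.45) = 280.17° clockwise from north.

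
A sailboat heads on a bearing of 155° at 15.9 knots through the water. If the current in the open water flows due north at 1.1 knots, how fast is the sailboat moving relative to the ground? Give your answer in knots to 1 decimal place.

14.9 knots

Taking east as x and north as y: velocity relative to the water = (6.720, -14.410) knots; the water relative to ground = (0.000, 1.100) knots.
Velocity relative to ground = (6.720, -14.410) + (0.000, 1.100) = (6.720, -13.310) knots.
Speed = |(6.720, -13.310)| = 14.910 knots.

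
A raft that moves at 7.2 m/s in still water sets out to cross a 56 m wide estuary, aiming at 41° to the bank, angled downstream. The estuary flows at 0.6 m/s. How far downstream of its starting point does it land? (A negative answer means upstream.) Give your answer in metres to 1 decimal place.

71.5 m

Perpendicular speed = 4.724 m/s; crossing time = 56 / 4.724 = 11.855 s.
Net downstream speed = 6.034 m/s.
Drift = 6.034 × 11.855 = 71.534 m (downstream).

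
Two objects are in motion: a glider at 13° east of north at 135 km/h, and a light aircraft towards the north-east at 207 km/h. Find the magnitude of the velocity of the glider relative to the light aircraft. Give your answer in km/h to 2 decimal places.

Taking east as x and north as y: glider velocity = (30.368, 131.540) km/h; light aircraft velocity = (146.371, 146.371) km/h.
Velocity of glider relative to light aircraft = (30.368, 131.540) − (146.371, 146.371) = (-116.003, -14.831) km/h.
Magnitude = |(-116.003, -14.831)| = 116.947 km/h.

116.95 km/h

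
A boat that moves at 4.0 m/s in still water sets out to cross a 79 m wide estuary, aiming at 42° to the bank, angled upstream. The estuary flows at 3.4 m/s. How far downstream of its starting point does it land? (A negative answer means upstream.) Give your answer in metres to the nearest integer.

Perpendicular speed = 2.677 m/s; crossing time = 79 / 2.677 = 29.516 s.
Net downstream speed = 0.427 m/s.
Drift = 0.427 × 29.516 = 12.616 m (downstream).

13 m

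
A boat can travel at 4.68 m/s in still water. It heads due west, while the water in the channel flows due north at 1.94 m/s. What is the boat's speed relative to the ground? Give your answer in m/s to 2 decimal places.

Taking east as x and north as y: velocity relative to the water = (-4.680, 0.000) m/s; the water relative to ground = (0.000, 1.940) m/s.
Velocity relative to ground = (-4.680, 0.000) + (0.000, 1.940) = (-4.680, 1.940) m/s.
Speed = |(-4.680, 1.940)| = 5.066 m/s.

5.07 m/s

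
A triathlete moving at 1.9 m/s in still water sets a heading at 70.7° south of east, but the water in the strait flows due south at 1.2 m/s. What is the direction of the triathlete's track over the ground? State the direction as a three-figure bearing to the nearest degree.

168°

Taking east as x and north as y: velocity relative to the water = (0.628, -1.793) m/s; the water relative to ground = (0.000, -1.200) m/s.
Velocity relative to ground = (0.628, -1.793) + (0.000, -1.200) = (0.628, -2.993) m/s.
Bearing = atan2(0.63, -2.99) = 168.15° clockwise from north.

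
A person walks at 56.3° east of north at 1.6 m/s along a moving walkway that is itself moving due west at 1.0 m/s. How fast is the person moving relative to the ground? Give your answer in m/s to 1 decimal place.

0.9 m/s

Taking east as x and north as y: moving walkway velocity = (-1.000, 0.000) m/s; person velocity relative to moving walkway = (1.331, 0.888) m/s.
Velocity relative to ground = (-1.000, 0.000) + (1.331, 0.888) = (0.331, 0.888) m/s.
Speed = |(0.331, 0.888)| = 0.947 m/s.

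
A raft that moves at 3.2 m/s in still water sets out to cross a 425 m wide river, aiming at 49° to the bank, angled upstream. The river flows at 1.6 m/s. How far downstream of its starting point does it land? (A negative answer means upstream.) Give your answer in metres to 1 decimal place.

-87.9 m

Perpendicular speed = 2.415 m/s; crossing time = 425 / 2.415 = 175.978 s.
Net downstream speed = -0.499 m/s.
Drift = -0.499 × 175.978 = -87.882 m (upstream).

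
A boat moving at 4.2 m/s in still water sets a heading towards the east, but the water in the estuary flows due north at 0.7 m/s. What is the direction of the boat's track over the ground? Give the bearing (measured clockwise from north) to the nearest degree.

081°

Taking east as x and north as y: velocity relative to the water = (4.200, 0.000) m/s; the water relative to ground = (0.000, 0.700) m/s.
Velocity relative to ground = (4.200, 0.000) + (0.000, 0.700) = (4.200, 0.700) m/s.
Bearing = atan2(4.20, 0.70) = 80.54° clockwise from north.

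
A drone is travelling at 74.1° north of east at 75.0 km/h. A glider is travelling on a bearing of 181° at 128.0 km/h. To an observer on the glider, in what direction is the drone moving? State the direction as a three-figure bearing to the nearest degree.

006°

Taking east as x and north as y: drone velocity = (20.547, 72.131) km/h; glider velocity = (-2.234, -127.981) km/h.
Velocity of drone relative to glider = (20.547, 72.131) − (-2.234, -127.981) = (22.781, 200.111) km/h.
Bearing = atan2(22.78, 200.11) = 6.49° clockwise from north.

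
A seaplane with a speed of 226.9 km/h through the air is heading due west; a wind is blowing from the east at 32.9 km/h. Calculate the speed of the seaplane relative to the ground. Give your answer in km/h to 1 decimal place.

Taking east as x and north as y: velocity relative to the air = (-226.900, 0.000) km/h; the air relative to ground = (-32.900, 0.000) km/h.
Velocity relative to ground = (-226.900, 0.000) + (-32.900, 0.000) = (-259.800, 0.000) km/h.
Speed = |(-259.800, 0.000)| = 259.800 km/h.

259.8 km/h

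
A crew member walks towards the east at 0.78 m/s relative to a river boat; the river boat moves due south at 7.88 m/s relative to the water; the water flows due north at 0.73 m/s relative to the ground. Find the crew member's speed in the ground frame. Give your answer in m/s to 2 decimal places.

7.19 m/s

In east/north components (m/s): crew member relative to river boat = (0.780, 0.000); river boat relative to water = (0.000, -7.880); water relative to ground = (0.000, 0.730).
Sum = (0.780, -7.150) m/s.
Speed = |(0.780, -7.150)| = 7.192 m/s.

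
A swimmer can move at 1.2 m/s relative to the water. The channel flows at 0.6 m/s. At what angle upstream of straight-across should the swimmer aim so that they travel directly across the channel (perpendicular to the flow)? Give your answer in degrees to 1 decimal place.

30.0°

To cancel the current, the upstream component of the swimmer's velocity must equal the flow: 1.2 sin θ = 0.6.
sin θ = 0.6 / 1.2 = 0.5000.
θ = arcsin(0.5000) = 30.000°.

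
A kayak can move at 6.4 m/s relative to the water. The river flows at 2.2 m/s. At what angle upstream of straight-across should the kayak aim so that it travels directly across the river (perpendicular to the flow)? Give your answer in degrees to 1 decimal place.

20.1°

To cancel the current, the upstream component of the kayak's velocity must equal the flow: 6.4 sin θ = 2.2.
sin θ = 2.2 / 6.4 = 0.3438.
θ = arcsin(0.3438) = 20.106°.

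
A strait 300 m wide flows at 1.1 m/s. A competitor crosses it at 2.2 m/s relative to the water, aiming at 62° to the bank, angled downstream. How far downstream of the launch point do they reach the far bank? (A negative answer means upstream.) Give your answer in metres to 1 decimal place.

329.4 m

Perpendicular speed = 1.942 m/s; crossing time = 300 / 1.942 = 154.441 s.
Net downstream speed = 2.133 m/s.
Drift = 2.133 × 154.441 = 329.398 m (downstream).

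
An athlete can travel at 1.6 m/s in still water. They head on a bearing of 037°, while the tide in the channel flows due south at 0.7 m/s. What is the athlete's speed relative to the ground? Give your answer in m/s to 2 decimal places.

Taking east as x and north as y: velocity relative to the water = (0.963, 1.278) m/s; the water relative to ground = (0.000, -0.700) m/s.
Velocity relative to ground = (0.963, 1.278) + (0.000, -0.700) = (0.963, 0.578) m/s.
Speed = |(0.963, 0.578)| = 1.123 m/s.

1.12 m/s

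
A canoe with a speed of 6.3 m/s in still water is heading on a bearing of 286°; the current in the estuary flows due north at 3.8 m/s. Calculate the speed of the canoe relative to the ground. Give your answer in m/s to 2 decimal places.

8.21 m/s

Taking east as x and north as y: velocity relative to the water = (-6.056, 1.737) m/s; the water relative to ground = (0.000, 3.800) m/s.
Velocity relative to ground = (-6.056, 1.737) + (0.000, 3.800) = (-6.056, 5.537) m/s.
Speed = |(-6.056, 5.537)| = 8.205 m/s.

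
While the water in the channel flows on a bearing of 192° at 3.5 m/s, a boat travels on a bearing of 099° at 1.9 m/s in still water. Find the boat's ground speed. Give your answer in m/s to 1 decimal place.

Taking east as x and north as y: velocity relative to the water = (1.877, -0.297) m/s; the water relative to ground = (-0.728, -3.424) m/s.
Velocity relative to ground = (1.877, -0.297) + (-0.728, -3.424) = (1.149, -3.721) m/s.
Speed = |(1.149, -3.721)| = 3.894 m/s.

3.9 m/s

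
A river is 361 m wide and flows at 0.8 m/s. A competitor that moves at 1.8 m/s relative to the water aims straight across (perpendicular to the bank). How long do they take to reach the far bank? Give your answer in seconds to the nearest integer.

The component of the competitor's velocity perpendicular to the bank is 1.8 m/s.
The current is parallel to the bank, so it does not affect the crossing time.
Time = 361 / 1.800 = 200.556 s.

201 s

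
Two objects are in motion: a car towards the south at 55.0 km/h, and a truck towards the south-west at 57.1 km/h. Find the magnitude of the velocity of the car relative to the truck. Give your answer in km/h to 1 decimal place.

Taking east as x and north as y: car velocity = (0.000, -55.000) km/h; truck velocity = (-40.376, -40.376) km/h.
Velocity of car relative to truck = (0.000, -55.000) − (-40.376, -40.376) = (40.376, -14.624) km/h.
Magnitude = |(40.376, -14.624)| = 42.943 km/h.

42.9 km/h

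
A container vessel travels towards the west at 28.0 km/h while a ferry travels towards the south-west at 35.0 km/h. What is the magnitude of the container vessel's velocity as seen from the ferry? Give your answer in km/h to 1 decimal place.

Taking east as x and north as y: container vessel velocity = (-28.000, 0.000) km/h; ferry velocity = (-24.749, -24.749) km/h.
Velocity of container vessel relative to ferry = (-28.000, 0.000) − (-24.749, -24.749) = (-3.251, 24.749) km/h.
Magnitude = |(-3.251, 24.749)| = 24.961 km/h.

25.0 km/h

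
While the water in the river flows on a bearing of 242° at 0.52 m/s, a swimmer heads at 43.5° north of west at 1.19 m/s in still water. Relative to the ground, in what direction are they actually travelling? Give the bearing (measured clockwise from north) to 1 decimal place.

Taking east as x and north as y: velocity relative to the water = (-0.863, 0.819) m/s; the water relative to ground = (-0.459, -0.244) m/s.
Velocity relative to ground = (-0.863, 0.819) + (-0.459, -0.244) = (-1.322, 0.575) m/s.
Bearing = atan2(-1.32, 0.58) = 293.50° clockwise from north.

293.5°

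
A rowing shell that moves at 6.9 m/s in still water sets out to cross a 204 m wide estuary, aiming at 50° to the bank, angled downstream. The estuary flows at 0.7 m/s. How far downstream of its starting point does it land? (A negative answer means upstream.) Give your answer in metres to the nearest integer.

Perpendicular speed = 5.286 m/s; crossing time = 204 / 5.286 = 38.595 s.
Net downstream speed = 5.135 m/s.
Drift = 5.135 × 38.595 = 198.193 m (downstream).

198 m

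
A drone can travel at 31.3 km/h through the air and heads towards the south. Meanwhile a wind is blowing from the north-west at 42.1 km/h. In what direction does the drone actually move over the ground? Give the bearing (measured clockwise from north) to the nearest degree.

154°

Taking east as x and north as y: velocity relative to the air = (0.000, -31.300) km/h; the air relative to ground = (29.769, -29.769) km/h.
Velocity relative to ground = (0.000, -31.300) + (29.769, -29.769) = (29.769, -61.069) km/h.
Bearing = atan2(29.77, -61.07) = 154.01° clockwise from north.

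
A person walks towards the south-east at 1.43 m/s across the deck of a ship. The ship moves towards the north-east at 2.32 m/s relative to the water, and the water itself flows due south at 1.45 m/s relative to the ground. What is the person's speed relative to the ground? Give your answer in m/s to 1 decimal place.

In east/north components (m/s): person relative to ship = (1.011, -1.011); ship relative to water = (1.640, 1.640); water relative to ground = (0.000, -1.450).
Sum = (2.652, -0.821) m/s.
Speed = |(2.652, -0.821)| = 2.776 m/s.

2.8 m/s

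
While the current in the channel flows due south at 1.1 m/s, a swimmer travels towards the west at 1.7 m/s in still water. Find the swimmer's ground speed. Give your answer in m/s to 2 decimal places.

2.02 m/s

Taking east as x and north as y: velocity relative to the water = (-1.700, 0.000) m/s; the water relative to ground = (0.000, -1.100) m/s.
Velocity relative to ground = (-1.700, 0.000) + (0.000, -1.100) = (-1.700, -1.100) m/s.
Speed = |(-1.700, -1.100)| = 2.025 m/s.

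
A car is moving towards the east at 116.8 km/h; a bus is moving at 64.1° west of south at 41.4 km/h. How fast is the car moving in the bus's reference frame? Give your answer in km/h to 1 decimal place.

155.1 km/h

Taking east as x and north as y: car velocity = (116.800, 0.000) km/h; bus velocity = (-37.242, -18.084) km/h.
Velocity of car relative to bus = (116.800, 0.000) − (-37.242, -18.084) = (154.042, 18.084) km/h.
Magnitude = |(154.042, 18.084)| = 155.100 km/h.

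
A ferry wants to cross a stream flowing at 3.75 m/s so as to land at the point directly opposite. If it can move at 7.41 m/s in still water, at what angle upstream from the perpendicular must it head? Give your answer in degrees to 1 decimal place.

To cancel the current, the upstream component of the ferry's velocity must equal the flow: 7.41 sin θ = 3.75.
sin θ = 3.75 / 7.41 = 0.5061.
θ = arcsin(0.5061) = 30.403°.

30.4°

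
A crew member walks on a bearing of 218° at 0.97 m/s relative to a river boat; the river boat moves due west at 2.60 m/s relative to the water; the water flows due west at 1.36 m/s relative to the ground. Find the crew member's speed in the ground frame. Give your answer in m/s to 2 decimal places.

In east/north components (m/s): crew member relative to river boat = (-0.597, -0.764); river boat relative to water = (-2.600, 0.000); water relative to ground = (-1.360, 0.000).
Sum = (-4.557, -0.764) m/s.
Speed = |(-4.557, -0.764)| = 4.621 m/s.

4.62 m/s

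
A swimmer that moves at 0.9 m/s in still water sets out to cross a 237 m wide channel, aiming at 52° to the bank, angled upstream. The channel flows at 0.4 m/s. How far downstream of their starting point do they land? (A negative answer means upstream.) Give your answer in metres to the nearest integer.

-51 m

Perpendicular speed = 0.709 m/s; crossing time = 237 / 0.709 = 334.175 s.
Net downstream speed = -0.154 m/s.
Drift = -0.154 × 334.175 = -51.495 m (upstream).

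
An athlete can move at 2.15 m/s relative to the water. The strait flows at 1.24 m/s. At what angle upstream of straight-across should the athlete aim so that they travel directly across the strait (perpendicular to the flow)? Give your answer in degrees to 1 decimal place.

To cancel the current, the upstream component of the athlete's velocity must equal the flow: 2.15 sin θ = 1.24.
sin θ = 1.24 / 2.15 = 0.5767.
θ = arcsin(0.5767) = 35.222°.

35.2°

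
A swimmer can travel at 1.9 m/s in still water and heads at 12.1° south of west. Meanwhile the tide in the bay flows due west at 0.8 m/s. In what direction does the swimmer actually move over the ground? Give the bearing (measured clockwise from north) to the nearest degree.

Taking east as x and north as y: velocity relative to the water = (-1.858, -0.398) m/s; the water relative to ground = (-0.800, 0.000) m/s.
Velocity relative to ground = (-1.858, -0.398) + (-0.800, 0.000) = (-2.658, -0.398) m/s.
Bearing = atan2(-2.66, -0.40) = 261.48° clockwise from north.

261°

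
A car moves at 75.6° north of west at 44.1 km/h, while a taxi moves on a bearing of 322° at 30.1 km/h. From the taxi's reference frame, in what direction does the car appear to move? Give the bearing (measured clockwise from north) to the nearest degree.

Taking east as x and north as y: car velocity = (-10.967, 42.715) km/h; taxi velocity = (-18.531, 23.719) km/h.
Velocity of car relative to taxi = (-10.967, 42.715) − (-18.531, 23.719) = (7.564, 18.995) km/h.
Bearing = atan2(7.56, 19.00) = 21.71° clockwise from north.

022°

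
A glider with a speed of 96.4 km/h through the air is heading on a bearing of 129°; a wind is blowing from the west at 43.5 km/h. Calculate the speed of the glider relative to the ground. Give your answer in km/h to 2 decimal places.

Taking east as x and north as y: velocity relative to the air = (74.917, -60.666) km/h; the air relative to ground = (43.500, 0.000) km/h.
Velocity relative to ground = (74.917, -60.666) + (43.500, 0.000) = (118.417, -60.666) km/h.
Speed = |(118.417, -60.666)| = 133.053 km/h.

133.05 km/h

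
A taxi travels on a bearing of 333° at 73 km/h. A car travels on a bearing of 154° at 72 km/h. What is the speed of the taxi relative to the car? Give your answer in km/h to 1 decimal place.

Taking east as x and north as y: taxi velocity = (-33.141, 65.043) km/h; car velocity = (31.563, -64.713) km/h.
Velocity of taxi relative to car = (-33.141, 65.043) − (31.563, -64.713) = (-64.704, 129.757) km/h.
Magnitude = |(-64.704, 129.757)| = 144.994 km/h.

145.0 km/h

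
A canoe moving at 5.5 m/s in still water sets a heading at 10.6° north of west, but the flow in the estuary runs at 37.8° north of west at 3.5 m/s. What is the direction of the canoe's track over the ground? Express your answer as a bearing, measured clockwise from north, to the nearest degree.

291°

Taking east as x and north as y: velocity relative to the water = (-5.406, 1.012) m/s; the water relative to ground = (-2.766, 2.145) m/s.
Velocity relative to ground = (-5.406, 1.012) + (-2.766, 2.145) = (-8.172, 3.157) m/s.
Bearing = atan2(-8.17, 3.16) = 291.12° clockwise from north.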